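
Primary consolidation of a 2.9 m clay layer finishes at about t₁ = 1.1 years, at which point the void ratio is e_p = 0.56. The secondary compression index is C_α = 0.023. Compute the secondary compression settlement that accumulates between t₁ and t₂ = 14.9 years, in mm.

Secondary compression: S_s = C_α·H/(1+e_p)·log₁₀(t₂/t₁)
S_s = 0.023×2.9/(1+0.56)×log₁₀(14.9/1.1)
    = 0.04276 × 1.132 = 0.04839 m

S_s ≈ 48.4 mm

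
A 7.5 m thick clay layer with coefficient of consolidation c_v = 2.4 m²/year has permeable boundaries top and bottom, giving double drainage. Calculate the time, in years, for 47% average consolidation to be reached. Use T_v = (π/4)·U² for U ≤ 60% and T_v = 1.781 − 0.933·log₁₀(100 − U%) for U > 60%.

Drainage path length: H_d = H/2 = 3.75 m (double drainage).
U ≤ 60%: T_v = (π/4)·U² = (π/4)×0.47² = 0.17349.
t = T_v·H_d²/c_v = 0.17349×3.75²/2.4 = 1.017 years.

t ≈ 1.02 years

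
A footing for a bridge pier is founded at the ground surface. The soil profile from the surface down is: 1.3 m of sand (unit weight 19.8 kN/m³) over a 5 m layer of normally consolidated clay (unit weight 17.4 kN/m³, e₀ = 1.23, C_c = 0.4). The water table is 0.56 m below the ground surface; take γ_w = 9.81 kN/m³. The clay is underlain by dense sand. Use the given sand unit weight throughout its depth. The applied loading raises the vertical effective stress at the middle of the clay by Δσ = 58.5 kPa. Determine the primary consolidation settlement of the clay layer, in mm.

Mid-depth of clay below the ground surface: z = 1.3 + 5/2 = 3.8 m.
Total vertical stress at mid-clay: σ_v = 19.8×1.3 + 17.4×2.5 = 69.24 kPa.
Pore pressure: u = 9.81×(3.8 − 0.56) = 31.784 kPa.
Initial effective stress: σ'_0 = σ_v − u = 69.24 − 31.784 = 37.456 kPa.
Final effective stress: σ'_f = σ'_0 + Δσ = 37.456 + 58.5 = 95.956 kPa.
Normally consolidated clay, so the full stress increment lies on the virgin compression line:
S_c = C_c·H/(1+e₀)·log₁₀(σ'_f/σ'_0) = 0.4×5/(1+1.23)×log₁₀(95.956/37.456)
    = 0.89686 × 0.40855 = 0.3664 m

S_c ≈ 366 mm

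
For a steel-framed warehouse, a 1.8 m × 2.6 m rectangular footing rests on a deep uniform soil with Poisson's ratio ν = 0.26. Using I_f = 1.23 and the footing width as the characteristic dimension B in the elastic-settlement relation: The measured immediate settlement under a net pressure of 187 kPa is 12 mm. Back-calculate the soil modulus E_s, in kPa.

S_e = q·B·(1−ν²)/E_s · I_f  ⇒  E_s = q·B·(1−ν²)·I_f / S_e.
E_s = 187 × 1.8 × 0.9324 × 1.23 / 0.012 = 32170 kPa

E_s ≈ 32200 kPa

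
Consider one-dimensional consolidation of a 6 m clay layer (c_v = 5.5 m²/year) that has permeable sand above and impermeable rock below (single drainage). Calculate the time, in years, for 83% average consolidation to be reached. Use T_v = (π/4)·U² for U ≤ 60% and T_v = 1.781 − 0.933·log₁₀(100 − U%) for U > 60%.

Drainage path length: H_d = H = 6 m (single drainage).
U > 60%: T_v = 1.781 − 0.933·log₁₀(100 − 83) = 0.63299.
t = T_v·H_d²/c_v = 0.63299×6²/5.5 = 4.143 years.

t ≈ 4.14 years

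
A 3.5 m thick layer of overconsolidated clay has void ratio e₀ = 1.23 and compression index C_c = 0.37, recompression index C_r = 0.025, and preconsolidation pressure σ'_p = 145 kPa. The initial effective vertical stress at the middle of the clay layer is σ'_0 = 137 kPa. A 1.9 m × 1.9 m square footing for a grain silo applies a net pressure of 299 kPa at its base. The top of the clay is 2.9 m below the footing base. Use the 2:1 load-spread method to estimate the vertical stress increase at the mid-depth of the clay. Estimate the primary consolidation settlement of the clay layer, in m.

Mid-depth of clay below the footing base: z = 2.9 + 3.5/2 = 4.65 m.
Stress increase at mid-clay by the 2:1 spreading method:
Δσ = qBL/((B+z)(L+z)) = 299×1.9×1.9/((1.9+4.65)(1.9+4.65)) = 25.159 kPa
Final effective stress: σ'_f = 137 + 25.159 = 162.16 kPa.
σ'_f = 162.16 > σ'_p = 145 kPa, so the stress path crosses the preconsolidation pressure — recompression up to σ'_p, then virgin compression beyond:
S_c = H/(1+e₀)·[C_r·log₁₀(σ'_p/σ'_0) + C_c·log₁₀(σ'_f/σ'_p)]
    = 3.5/2.23 × [0.025×log₁₀(145/137) + 0.37×log₁₀(162.16/145)]
    = 1.5695 × [0.00061619 + 0.017973] = 0.02918 m

S_c ≈ 0.0292 m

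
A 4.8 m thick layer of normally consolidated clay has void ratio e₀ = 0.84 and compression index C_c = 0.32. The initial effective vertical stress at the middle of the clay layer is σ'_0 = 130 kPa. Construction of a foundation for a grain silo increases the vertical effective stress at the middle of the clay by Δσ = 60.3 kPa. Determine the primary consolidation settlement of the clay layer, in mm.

Final effective stress: σ'_f = σ'_0 + Δσ = 130 + 60.3 = 190.3 kPa.
Normally consolidated clay, so the full stress increment lies on the virgin compression line:
S_c = C_c·H/(1+e₀)·log₁₀(σ'_f/σ'_0) = 0.32×4.8/(1+0.84)×log₁₀(190.3/130)
    = 0.83478 × 0.1655 = 0.1382 m

S_c ≈ 138 mm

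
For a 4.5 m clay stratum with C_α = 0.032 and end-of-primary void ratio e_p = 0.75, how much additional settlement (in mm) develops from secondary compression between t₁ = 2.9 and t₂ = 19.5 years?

S_s ≈ 68.1 mm

Secondary compression: S_s = C_α·H/(1+e_p)·log₁₀(t₂/t₁)
S_s = 0.032×4.5/(1+0.75)×log₁₀(19.5/2.9)
    = 0.08229 × 0.8276 = 0.0681 m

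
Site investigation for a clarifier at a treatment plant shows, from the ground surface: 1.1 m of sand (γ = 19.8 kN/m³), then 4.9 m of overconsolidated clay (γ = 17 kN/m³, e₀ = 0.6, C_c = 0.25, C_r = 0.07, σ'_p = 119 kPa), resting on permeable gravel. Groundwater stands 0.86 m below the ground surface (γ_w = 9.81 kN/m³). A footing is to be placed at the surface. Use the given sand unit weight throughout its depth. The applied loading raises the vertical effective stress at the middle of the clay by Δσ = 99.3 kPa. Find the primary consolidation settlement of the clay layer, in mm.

Mid-depth of clay below the ground surface: z = 1.1 + 4.9/2 = 3.55 m.
Total vertical stress at mid-clay: σ_v = 19.8×1.1 + 17×2.45 = 63.43 kPa.
Pore pressure: u = 9.81×(3.55 − 0.86) = 26.389 kPa.
Initial effective stress: σ'_0 = σ_v − u = 63.43 − 26.389 = 37.041 kPa.
Final effective stress: σ'_f = 37.041 + 99.3 = 136.34 kPa.
σ'_f = 136.34 > σ'_p = 119 kPa, so the stress path crosses the preconsolidation pressure — recompression up to σ'_p, then virgin compression beyond:
S_c = H/(1+e₀)·[C_r·log₁₀(σ'_p/σ'_0) + C_c·log₁₀(σ'_f/σ'_p)]
    = 4.9/1.6 × [0.07×log₁₀(119/37.041) + 0.25×log₁₀(136.34/119)]
    = 3.0625 × [0.03548 + 0.014769] = 0.1539 m

S_c ≈ 154 mm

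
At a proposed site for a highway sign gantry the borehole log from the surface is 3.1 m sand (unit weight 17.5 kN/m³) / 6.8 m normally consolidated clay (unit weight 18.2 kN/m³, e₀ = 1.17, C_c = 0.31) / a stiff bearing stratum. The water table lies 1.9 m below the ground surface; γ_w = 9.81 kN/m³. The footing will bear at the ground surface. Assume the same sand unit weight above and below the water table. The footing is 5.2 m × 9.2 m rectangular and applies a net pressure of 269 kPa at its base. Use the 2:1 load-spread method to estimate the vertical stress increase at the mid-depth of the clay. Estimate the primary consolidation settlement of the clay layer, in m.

Mid-depth of clay below the ground surface: z = 3.1 + 6.8/2 = 6.5 m.
Total vertical stress at mid-clay: σ_v = 17.5×3.1 + 18.2×3.4 = 116.13 kPa.
Pore pressure: u = 9.81×(6.5 − 1.9) = 45.126 kPa.
Initial effective stress: σ'_0 = σ_v − u = 116.13 − 45.126 = 71.004 kPa.
Stress increase at mid-clay by the 2:1 spreading method:
Δσ = qBL/((B+z)(L+z)) = 269×5.2×9.2/((5.2+6.5)(9.2+6.5)) = 70.058 kPa
Final effective stress: σ'_f = σ'_0 + Δσ = 71.004 + 70.058 = 141.06 kPa.
Normally consolidated clay, so the full stress increment lies on the virgin compression line:
S_c = C_c·H/(1+e₀)·log₁₀(σ'_f/σ'_0) = 0.31×6.8/(1+1.17)×log₁₀(141.06/71.004)
    = 0.97143 × 0.29812 = 0.2896 m

S_c ≈ 0.29 m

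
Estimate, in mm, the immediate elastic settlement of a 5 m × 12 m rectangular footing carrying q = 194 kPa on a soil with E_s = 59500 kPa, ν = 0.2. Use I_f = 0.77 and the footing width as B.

S_e ≈ 12.1 mm

Immediate (elastic) settlement: S_e = q·B·(1−ν²)/E_s · I_f.
S_e = 194 × 5 × (1 − 0.2²) / 59500 × 0.77
    = 194 × 5 × 0.96 / 59500 × 0.77
    = 0.01205 m = 12.05 mm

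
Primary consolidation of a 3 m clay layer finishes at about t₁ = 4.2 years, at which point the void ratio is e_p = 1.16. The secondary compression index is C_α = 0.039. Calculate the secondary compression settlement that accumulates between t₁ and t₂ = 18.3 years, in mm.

Secondary compression: S_s = C_α·H/(1+e_p)·log₁₀(t₂/t₁)
S_s = 0.039×3/(1+1.16)×log₁₀(18.3/4.2)
    = 0.05417 × 0.6392 = 0.03462 m

S_s ≈ 34.6 mm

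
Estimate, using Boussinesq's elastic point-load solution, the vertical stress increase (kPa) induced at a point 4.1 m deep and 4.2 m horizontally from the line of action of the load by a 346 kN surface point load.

Boussinesq vertical stress below a point load on an elastic half-space:
Δσ_z = 3P/(2πz²) · [1 + (r/z)²]^(−5/2)
r/z = 4.2/4.1 = 1.0244; [1+(r/z)²]^(−5/2) = 0.16632.
Δσ_z = 3×346/(2π×4.1²) × 0.16632 = 9.8277 × 0.16632 = 1.635 kPa

Δσ_z ≈ 1.63 kPa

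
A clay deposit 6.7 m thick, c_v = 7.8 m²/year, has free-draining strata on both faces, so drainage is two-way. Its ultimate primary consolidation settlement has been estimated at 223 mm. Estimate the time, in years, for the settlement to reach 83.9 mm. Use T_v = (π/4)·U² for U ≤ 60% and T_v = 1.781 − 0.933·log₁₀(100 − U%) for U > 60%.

t ≈ 0.16 years

Drainage path length: H_d = H/2 = 3.35 m (double drainage).
U = S(t)/S_ult = 83.9/223 = 0.3762.
U ≤ 60%: T_v = (π/4)·U² = (π/4)×0.37623² = 0.11117.
t = T_v·H_d²/c_v = 0.11117×3.35²/7.8 = 0.1599 years.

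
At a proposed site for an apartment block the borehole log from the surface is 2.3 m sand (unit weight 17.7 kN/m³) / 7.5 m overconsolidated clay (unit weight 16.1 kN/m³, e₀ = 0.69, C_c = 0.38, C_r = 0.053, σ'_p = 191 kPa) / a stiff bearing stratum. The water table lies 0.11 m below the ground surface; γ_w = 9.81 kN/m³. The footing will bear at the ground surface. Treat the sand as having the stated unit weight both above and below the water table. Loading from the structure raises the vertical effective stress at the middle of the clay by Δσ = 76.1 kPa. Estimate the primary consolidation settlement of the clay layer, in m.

Mid-depth of clay below the ground surface: z = 2.3 + 7.5/2 = 6.05 m.
Total vertical stress at mid-clay: σ_v = 17.7×2.3 + 16.1×3.75 = 101.09 kPa.
Pore pressure: u = 9.81×(6.05 − 0.11) = 58.271 kPa.
Initial effective stress: σ'_0 = σ_v − u = 101.09 − 58.271 = 42.819 kPa.
Final effective stress: σ'_f = 42.819 + 76.1 = 118.92 kPa.
σ'_f = 118.92 ≤ σ'_p = 191 kPa, so the clay remains overconsolidated and only the recompression index applies:
S_c = C_r·H/(1+e₀)·log₁₀(σ'_f/σ'_0) = 0.053×7.5/1.69×log₁₀(118.92/42.819)
    = 0.23521 × 0.44362 = 0.1043 m

S_c ≈ 0.104 m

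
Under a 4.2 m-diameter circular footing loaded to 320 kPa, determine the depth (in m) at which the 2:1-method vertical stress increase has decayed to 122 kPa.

2:1 spreading — at depth z the loaded area has grown by z in each plan dimension:
qD²/(D+z)² = Δσ_z ⇒ z = D(√(q/Δσ_z) − 1) = 4.2×(√(320/122) − 1) = 2.602 m

z ≈ 2.6 m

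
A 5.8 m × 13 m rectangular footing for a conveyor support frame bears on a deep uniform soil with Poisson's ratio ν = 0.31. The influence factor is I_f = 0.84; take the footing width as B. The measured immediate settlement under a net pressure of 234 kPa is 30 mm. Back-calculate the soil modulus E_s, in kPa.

E_s ≈ 34300 kPa

S_e = q·B·(1−ν²)/E_s · I_f  ⇒  E_s = q·B·(1−ν²)·I_f / S_e.
E_s = 234 × 5.8 × 0.9039 × 0.84 / 0.03 = 34350 kPa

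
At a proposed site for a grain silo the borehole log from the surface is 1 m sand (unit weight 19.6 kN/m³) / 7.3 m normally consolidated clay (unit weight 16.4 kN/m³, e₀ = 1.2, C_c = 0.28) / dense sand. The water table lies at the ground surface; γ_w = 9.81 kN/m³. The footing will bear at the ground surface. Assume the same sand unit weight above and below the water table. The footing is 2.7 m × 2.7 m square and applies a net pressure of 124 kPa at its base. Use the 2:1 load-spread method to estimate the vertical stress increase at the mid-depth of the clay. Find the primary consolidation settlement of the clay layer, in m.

S_c ≈ 0.162 m

Mid-depth of clay below the ground surface: z = 1 + 7.3/2 = 4.65 m.
Total vertical stress at mid-clay: σ_v = 19.6×1 + 16.4×3.65 = 79.46 kPa.
Pore pressure: u = 9.81×(4.65 − 0) = 45.617 kPa.
Initial effective stress: σ'_0 = σ_v − u = 79.46 − 45.617 = 33.843 kPa.
Stress increase at mid-clay by the 2:1 spreading method:
Δσ = qBL/((B+z)(L+z)) = 124×2.7×2.7/((2.7+4.65)(2.7+4.65)) = 16.733 kPa
Final effective stress: σ'_f = σ'_0 + Δσ = 33.843 + 16.733 = 50.576 kPa.
Normally consolidated clay, so the full stress increment lies on the virgin compression line:
S_c = C_c·H/(1+e₀)·log₁₀(σ'_f/σ'_0) = 0.28×7.3/(1+1.2)×log₁₀(50.576/33.843)
    = 0.92909 × 0.17448 = 0.1621 m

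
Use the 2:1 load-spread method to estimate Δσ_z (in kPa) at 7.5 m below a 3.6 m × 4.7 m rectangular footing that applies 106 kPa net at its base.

Δσ_z ≈ 13.2 kPa

By the 2:1 method the load spreads at 1 horizontal : 2 vertical, so at depth z the loaded area has grown by z in each plan dimension:
Δσ = qBL/((B+z)(L+z)) = 106×3.6×4.7/((3.6+7.5)(4.7+7.5)) = 13.244 kPa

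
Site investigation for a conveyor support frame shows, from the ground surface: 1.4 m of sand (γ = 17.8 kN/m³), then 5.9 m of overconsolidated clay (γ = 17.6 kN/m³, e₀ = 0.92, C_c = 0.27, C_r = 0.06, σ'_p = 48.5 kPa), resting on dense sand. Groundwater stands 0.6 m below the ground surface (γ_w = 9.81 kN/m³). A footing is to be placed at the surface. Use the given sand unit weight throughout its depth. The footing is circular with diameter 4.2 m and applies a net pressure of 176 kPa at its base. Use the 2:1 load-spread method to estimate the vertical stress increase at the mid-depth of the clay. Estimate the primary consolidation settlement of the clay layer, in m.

Mid-depth of clay below the ground surface: z = 1.4 + 5.9/2 = 4.35 m.
Total vertical stress at mid-clay: σ_v = 17.8×1.4 + 17.6×2.95 = 76.84 kPa.
Pore pressure: u = 9.81×(4.35 − 0.6) = 36.788 kPa.
Initial effective stress: σ'_0 = σ_v − u = 76.84 − 36.788 = 40.052 kPa.
Stress increase at mid-clay by the 2:1 spreading method:
Δσ ≈ qD²/(D+z)² = 176×4.2²/(4.2+4.35)² = 42.47 kPa
Final effective stress: σ'_f = 40.052 + 42.47 = 82.522 kPa.
σ'_f = 82.522 > σ'_p = 48.5 kPa, so the stress path crosses the preconsolidation pressure — recompression up to σ'_p, then virgin compression beyond:
S_c = H/(1+e₀)·[C_r·log₁₀(σ'_p/σ'_0) + C_c·log₁₀(σ'_f/σ'_p)]
    = 5.9/1.92 × [0.06×log₁₀(48.5/40.052) + 0.27×log₁₀(82.522/48.5)]
    = 3.0729 × [0.0049871 + 0.062324] = 0.2068 m

S_c ≈ 0.207 m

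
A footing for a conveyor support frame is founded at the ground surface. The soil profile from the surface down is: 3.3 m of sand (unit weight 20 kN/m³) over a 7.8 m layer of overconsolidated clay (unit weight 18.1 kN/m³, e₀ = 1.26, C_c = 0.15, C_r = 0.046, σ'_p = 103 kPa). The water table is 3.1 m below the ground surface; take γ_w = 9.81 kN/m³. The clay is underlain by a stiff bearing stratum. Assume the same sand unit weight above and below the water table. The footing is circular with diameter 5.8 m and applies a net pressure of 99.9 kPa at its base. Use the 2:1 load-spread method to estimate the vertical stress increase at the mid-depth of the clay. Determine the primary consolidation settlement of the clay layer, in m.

Mid-depth of clay below the ground surface: z = 3.3 + 7.8/2 = 7.2 m.
Total vertical stress at mid-clay: σ_v = 20×3.3 + 18.1×3.9 = 136.59 kPa.
Pore pressure: u = 9.81×(7.2 − 3.1) = 40.221 kPa.
Initial effective stress: σ'_0 = σ_v − u = 136.59 − 40.221 = 96.369 kPa.
Stress increase at mid-clay by the 2:1 spreading method:
Δσ ≈ qD²/(D+z)² = 99.9×5.8²/(5.8+7.2)² = 19.885 kPa
Final effective stress: σ'_f = 96.369 + 19.885 = 116.25 kPa.
σ'_f = 116.25 > σ'_p = 103 kPa, so the stress path crosses the preconsolidation pressure — recompression up to σ'_p, then virgin compression beyond:
S_c = H/(1+e₀)·[C_r·log₁₀(σ'_p/σ'_0) + C_c·log₁₀(σ'_f/σ'_p)]
    = 7.8/2.26 × [0.046×log₁₀(103/96.369) + 0.15×log₁₀(116.25/103)]
    = 3.4513 × [0.0013294 + 0.0078834] = 0.0318 m

S_c ≈ 0.0318 m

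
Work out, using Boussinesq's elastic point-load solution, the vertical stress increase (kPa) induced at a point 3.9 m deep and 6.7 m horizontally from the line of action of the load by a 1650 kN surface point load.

Boussinesq vertical stress below a point load on an elastic half-space:
Δσ_z = 3P/(2πz²) · [1 + (r/z)²]^(−5/2)
r/z = 6.7/3.9 = 1.7179; [1+(r/z)²]^(−5/2) = 0.032221.
Δσ_z = 3×1650/(2π×3.9²) × 0.032221 = 51.796 × 0.032221 = 1.669 kPa

Δσ_z ≈ 1.67 kPa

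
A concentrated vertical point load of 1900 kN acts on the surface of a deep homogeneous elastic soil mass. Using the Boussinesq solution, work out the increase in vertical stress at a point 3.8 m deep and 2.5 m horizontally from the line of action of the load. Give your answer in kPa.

Δσ_z ≈ 25.6 kPa

Boussinesq vertical stress below a point load on an elastic half-space:
Δσ_z = 3P/(2πz²) · [1 + (r/z)²]^(−5/2)
r/z = 2.5/3.8 = 0.65789; [1+(r/z)²]^(−5/2) = 0.40693.
Δσ_z = 3×1900/(2π×3.8²) × 0.40693 = 62.824 × 0.40693 = 25.56 kPa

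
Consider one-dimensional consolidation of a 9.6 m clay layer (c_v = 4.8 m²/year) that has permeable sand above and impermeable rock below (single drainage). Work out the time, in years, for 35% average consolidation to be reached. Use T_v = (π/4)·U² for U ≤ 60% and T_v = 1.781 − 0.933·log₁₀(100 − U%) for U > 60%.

t ≈ 1.85 years

Drainage path length: H_d = H = 9.6 m (single drainage).
U ≤ 60%: T_v = (π/4)·U² = (π/4)×0.35² = 0.096211.
t = T_v·H_d²/c_v = 0.096211×9.6²/4.8 = 1.847 years.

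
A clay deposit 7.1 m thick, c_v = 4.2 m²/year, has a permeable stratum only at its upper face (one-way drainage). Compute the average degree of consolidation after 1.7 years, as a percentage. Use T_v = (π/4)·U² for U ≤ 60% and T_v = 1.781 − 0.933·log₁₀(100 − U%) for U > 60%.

U ≈ 42.5 %

Drainage path length: H_d = H = 7.1 m (single drainage).
T_v = c_v·t/H_d² = 4.2×1.7/7.1² = 0.14164.
T_v = 0.14164 corresponds to the U ≤ 60% branch:
U = √(4T_v/π) = 0.4247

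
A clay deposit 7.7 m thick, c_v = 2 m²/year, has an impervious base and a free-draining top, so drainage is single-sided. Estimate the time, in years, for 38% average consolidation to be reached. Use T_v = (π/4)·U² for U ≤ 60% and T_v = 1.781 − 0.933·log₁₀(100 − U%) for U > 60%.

Drainage path length: H_d = H = 7.7 m (single drainage).
U ≤ 60%: T_v = (π/4)·U² = (π/4)×0.38² = 0.11341.
t = T_v·H_d²/c_v = 0.11341×7.7²/2 = 3.362 years.

t ≈ 3.36 years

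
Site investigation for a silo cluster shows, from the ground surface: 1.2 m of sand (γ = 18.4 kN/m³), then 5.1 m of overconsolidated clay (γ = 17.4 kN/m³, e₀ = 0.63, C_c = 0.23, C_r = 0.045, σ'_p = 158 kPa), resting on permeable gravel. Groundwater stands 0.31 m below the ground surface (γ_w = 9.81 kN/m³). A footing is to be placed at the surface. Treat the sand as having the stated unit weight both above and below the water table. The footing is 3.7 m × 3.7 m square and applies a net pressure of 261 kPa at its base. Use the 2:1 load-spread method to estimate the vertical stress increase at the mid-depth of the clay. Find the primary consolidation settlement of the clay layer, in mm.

S_c ≈ 66.5 mm

Mid-depth of clay below the ground surface: z = 1.2 + 5.1/2 = 3.75 m.
Total vertical stress at mid-clay: σ_v = 18.4×1.2 + 17.4×2.55 = 66.45 kPa.
Pore pressure: u = 9.81×(3.75 − 0.31) = 33.746 kPa.
Initial effective stress: σ'_0 = σ_v − u = 66.45 − 33.746 = 32.704 kPa.
Stress increase at mid-clay by the 2:1 spreading method:
Δσ = qBL/((B+z)(L+z)) = 261×3.7×3.7/((3.7+3.75)(3.7+3.75)) = 64.377 kPa
Final effective stress: σ'_f = 32.704 + 64.377 = 97.081 kPa.
σ'_f = 97.081 ≤ σ'_p = 158 kPa, so the clay remains overconsolidated and only the recompression index applies:
S_c = C_r·H/(1+e₀)·log₁₀(σ'_f/σ'_0) = 0.045×5.1/1.63×log₁₀(97.081/32.704)
    = 0.1408 × 0.47253 = 0.06653 m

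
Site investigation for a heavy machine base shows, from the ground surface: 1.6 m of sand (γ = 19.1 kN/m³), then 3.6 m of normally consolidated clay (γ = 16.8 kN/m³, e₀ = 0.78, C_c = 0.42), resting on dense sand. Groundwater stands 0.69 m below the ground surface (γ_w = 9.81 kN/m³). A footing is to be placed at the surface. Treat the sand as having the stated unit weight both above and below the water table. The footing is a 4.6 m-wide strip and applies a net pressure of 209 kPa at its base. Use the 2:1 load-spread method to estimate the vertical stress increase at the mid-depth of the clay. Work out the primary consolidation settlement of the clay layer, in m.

S_c ≈ 0.556 m

Mid-depth of clay below the ground surface: z = 1.6 + 3.6/2 = 3.4 m.
Total vertical stress at mid-clay: σ_v = 19.1×1.6 + 16.8×1.8 = 60.8 kPa.
Pore pressure: u = 9.81×(3.4 − 0.69) = 26.585 kPa.
Initial effective stress: σ'_0 = σ_v − u = 60.8 − 26.585 = 34.215 kPa.
Stress increase at mid-clay by the 2:1 spreading method:
Δσ = qB/(B+z) = 209×4.6/(4.6+3.4) = 120.17 kPa
Final effective stress: σ'_f = σ'_0 + Δσ = 34.215 + 120.17 = 154.38 kPa.
Normally consolidated clay, so the full stress increment lies on the virgin compression line:
S_c = C_c·H/(1+e₀)·log₁₀(σ'_f/σ'_0) = 0.42×3.6/(1+0.78)×log₁₀(154.38/34.215)
    = 0.84944 × 0.65437 = 0.5558 m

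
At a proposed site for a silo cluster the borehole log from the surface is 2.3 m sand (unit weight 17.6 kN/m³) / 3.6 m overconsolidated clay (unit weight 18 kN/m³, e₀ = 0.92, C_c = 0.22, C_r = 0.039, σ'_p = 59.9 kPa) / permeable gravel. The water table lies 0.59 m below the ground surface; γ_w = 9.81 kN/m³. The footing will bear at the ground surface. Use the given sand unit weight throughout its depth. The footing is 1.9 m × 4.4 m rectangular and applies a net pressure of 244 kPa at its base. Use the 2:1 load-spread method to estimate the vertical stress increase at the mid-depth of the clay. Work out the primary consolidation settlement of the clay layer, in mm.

S_c ≈ 62.4 mm

Mid-depth of clay below the ground surface: z = 2.3 + 3.6/2 = 4.1 m.
Total vertical stress at mid-clay: σ_v = 17.6×2.3 + 18×1.8 = 72.88 kPa.
Pore pressure: u = 9.81×(4.1 − 0.59) = 34.433 kPa.
Initial effective stress: σ'_0 = σ_v − u = 72.88 − 34.433 = 38.447 kPa.
Stress increase at mid-clay by the 2:1 spreading method:
Δσ = qBL/((B+z)(L+z)) = 244×1.9×4.4/((1.9+4.1)(4.4+4.1)) = 39.997 kPa
Final effective stress: σ'_f = 38.447 + 39.997 = 78.444 kPa.
σ'_f = 78.444 > σ'_p = 59.9 kPa, so the stress path crosses the preconsolidation pressure — recompression up to σ'_p, then virgin compression beyond:
S_c = H/(1+e₀)·[C_r·log₁₀(σ'_p/σ'_0) + C_c·log₁₀(σ'_f/σ'_p)]
    = 3.6/1.92 × [0.039×log₁₀(59.9/38.447) + 0.22×log₁₀(78.444/59.9)]
    = 1.875 × [0.00751 + 0.025769] = 0.0624 m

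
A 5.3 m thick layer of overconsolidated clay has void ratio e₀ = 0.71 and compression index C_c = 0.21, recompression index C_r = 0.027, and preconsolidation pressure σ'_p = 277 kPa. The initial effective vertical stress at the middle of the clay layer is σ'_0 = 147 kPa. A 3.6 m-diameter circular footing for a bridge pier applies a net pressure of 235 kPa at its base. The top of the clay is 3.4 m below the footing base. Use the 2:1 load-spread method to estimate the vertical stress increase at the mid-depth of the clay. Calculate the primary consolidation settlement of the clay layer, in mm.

S_c ≈ 7.3 mm

Mid-depth of clay below the footing base: z = 3.4 + 5.3/2 = 6.05 m.
Stress increase at mid-clay by the 2:1 spreading method:
Δσ ≈ qD²/(D+z)² = 235×3.6²/(3.6+6.05)² = 32.705 kPa
Final effective stress: σ'_f = 147 + 32.705 = 179.7 kPa.
σ'_f = 179.7 ≤ σ'_p = 277 kPa, so the clay remains overconsolidated and only the recompression index applies:
S_c = C_r·H/(1+e₀)·log₁₀(σ'_f/σ'_0) = 0.027×5.3/1.71×log₁₀(179.7/147)
    = 0.083684 × 0.087231 = 0.0073 m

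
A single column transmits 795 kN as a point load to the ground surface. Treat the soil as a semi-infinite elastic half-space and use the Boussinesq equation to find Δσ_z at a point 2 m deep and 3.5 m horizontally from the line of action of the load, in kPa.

Boussinesq vertical stress below a point load on an elastic half-space:
Δσ_z = 3P/(2πz²) · [1 + (r/z)²]^(−5/2)
r/z = 3.5/2 = 1.75; [1+(r/z)²]^(−5/2) = 0.030062.
Δσ_z = 3×795/(2π×2²) × 0.030062 = 94.896 × 0.030062 = 2.853 kPa

Δσ_z ≈ 2.85 kPa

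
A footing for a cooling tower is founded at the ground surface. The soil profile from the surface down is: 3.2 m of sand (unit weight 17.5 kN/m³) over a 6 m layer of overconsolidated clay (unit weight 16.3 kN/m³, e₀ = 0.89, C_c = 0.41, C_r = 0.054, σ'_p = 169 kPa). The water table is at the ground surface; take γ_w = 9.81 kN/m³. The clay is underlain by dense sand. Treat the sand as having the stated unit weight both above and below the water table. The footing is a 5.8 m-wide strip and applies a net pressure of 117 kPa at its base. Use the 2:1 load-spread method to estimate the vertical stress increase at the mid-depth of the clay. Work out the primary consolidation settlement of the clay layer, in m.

S_c ≈ 0.0615 m

Mid-depth of clay below the ground surface: z = 3.2 + 6/2 = 6.2 m.
Total vertical stress at mid-clay: σ_v = 17.5×3.2 + 16.3×3 = 104.9 kPa.
Pore pressure: u = 9.81×(6.2 − 0) = 60.822 kPa.
Initial effective stress: σ'_0 = σ_v − u = 104.9 − 60.822 = 44.078 kPa.
Stress increase at mid-clay by the 2:1 spreading method:
Δσ = qB/(B+z) = 117×5.8/(5.8+6.2) = 56.55 kPa
Final effective stress: σ'_f = 44.078 + 56.55 = 100.63 kPa.
σ'_f = 100.63 ≤ σ'_p = 169 kPa, so the clay remains overconsolidated and only the recompression index applies:
S_c = C_r·H/(1+e₀)·log₁₀(σ'_f/σ'_0) = 0.054×6/1.89×log₁₀(100.63/44.078)
    = 0.17143 × 0.35851 = 0.06146 m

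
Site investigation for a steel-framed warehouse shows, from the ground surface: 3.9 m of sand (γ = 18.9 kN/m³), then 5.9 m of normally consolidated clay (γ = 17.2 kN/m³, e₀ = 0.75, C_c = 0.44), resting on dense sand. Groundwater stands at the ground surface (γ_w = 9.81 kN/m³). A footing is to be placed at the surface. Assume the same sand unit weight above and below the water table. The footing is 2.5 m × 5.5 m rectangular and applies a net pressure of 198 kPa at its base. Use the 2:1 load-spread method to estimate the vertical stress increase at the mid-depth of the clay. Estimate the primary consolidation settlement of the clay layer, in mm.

Mid-depth of clay below the ground surface: z = 3.9 + 5.9/2 = 6.85 m.
Total vertical stress at mid-clay: σ_v = 18.9×3.9 + 17.2×2.95 = 124.45 kPa.
Pore pressure: u = 9.81×(6.85 − 0) = 67.198 kPa.
Initial effective stress: σ'_0 = σ_v − u = 124.45 − 67.198 = 57.252 kPa.
Stress increase at mid-clay by the 2:1 spreading method:
Δσ = qBL/((B+z)(L+z)) = 198×2.5×5.5/((2.5+6.85)(5.5+6.85)) = 23.577 kPa
Final effective stress: σ'_f = σ'_0 + Δσ = 57.252 + 23.577 = 80.829 kPa.
Normally consolidated clay, so the full stress increment lies on the virgin compression line:
S_c = C_c·H/(1+e₀)·log₁₀(σ'_f/σ'_0) = 0.44×5.9/(1+0.75)×log₁₀(80.829/57.252)
    = 1.4834 × 0.14978 = 0.2222 m

S_c ≈ 222 mm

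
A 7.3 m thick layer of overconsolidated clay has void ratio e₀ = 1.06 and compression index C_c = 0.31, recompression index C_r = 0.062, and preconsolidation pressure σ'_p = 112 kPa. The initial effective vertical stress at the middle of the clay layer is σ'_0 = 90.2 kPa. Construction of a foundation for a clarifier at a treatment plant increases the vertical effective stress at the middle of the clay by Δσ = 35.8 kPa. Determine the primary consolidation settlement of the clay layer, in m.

S_c ≈ 0.0768 m

Final effective stress: σ'_f = 90.2 + 35.8 = 126 kPa.
σ'_f = 126 > σ'_p = 112 kPa, so the stress path crosses the preconsolidation pressure — recompression up to σ'_p, then virgin compression beyond:
S_c = H/(1+e₀)·[C_r·log₁₀(σ'_p/σ'_0) + C_c·log₁₀(σ'_f/σ'_p)]
    = 7.3/2.06 × [0.062×log₁₀(112/90.2) + 0.31×log₁₀(126/112)]
    = 3.5437 × [0.0058287 + 0.015857] = 0.07685 m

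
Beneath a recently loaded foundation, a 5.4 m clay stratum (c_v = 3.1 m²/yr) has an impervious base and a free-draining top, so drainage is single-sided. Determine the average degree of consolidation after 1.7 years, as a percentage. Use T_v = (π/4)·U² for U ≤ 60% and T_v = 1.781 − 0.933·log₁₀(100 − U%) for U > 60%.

U ≈ 48 %

Drainage path length: H_d = H = 5.4 m (single drainage).
T_v = c_v·t/H_d² = 3.1×1.7/5.4² = 0.18073.
T_v = 0.18073 corresponds to the U ≤ 60% branch:
U = √(4T_v/π) = 0.4797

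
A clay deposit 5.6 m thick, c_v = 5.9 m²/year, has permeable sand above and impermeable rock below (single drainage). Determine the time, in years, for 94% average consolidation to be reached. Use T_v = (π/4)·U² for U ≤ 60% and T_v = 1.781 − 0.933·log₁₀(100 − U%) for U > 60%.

t ≈ 5.61 years

Drainage path length: H_d = H = 5.6 m (single drainage).
U > 60%: T_v = 1.781 − 0.933·log₁₀(100 − 94) = 1.055.
t = T_v·H_d²/c_v = 1.055×5.6²/5.9 = 5.608 years.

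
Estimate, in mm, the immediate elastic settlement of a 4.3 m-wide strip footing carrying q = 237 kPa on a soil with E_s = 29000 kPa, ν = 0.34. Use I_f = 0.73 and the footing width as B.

S_e ≈ 22.7 mm

Immediate (elastic) settlement: S_e = q·B·(1−ν²)/E_s · I_f.
S_e = 237 × 4.3 × (1 − 0.34²) / 29000 × 0.73
    = 237 × 4.3 × 0.8844 / 29000 × 0.73
    = 0.02269 m = 22.69 mm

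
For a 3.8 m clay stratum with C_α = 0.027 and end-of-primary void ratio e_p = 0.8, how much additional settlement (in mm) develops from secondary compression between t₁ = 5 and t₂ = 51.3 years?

S_s ≈ 57.6 mm

Secondary compression: S_s = C_α·H/(1+e_p)·log₁₀(t₂/t₁)
S_s = 0.027×3.8/(1+0.8)×log₁₀(51.3/5)
    = 0.057 × 1.011 = 0.05764 m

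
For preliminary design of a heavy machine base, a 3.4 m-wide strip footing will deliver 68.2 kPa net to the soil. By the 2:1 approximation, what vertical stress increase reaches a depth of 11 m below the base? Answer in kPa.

By the 2:1 method the load spreads at 1 horizontal : 2 vertical, so at depth z the loaded area has grown by z in each plan dimension:
Δσ = qB/(B+z) = 68.2×3.4/(3.4+11) = 16.103 kPa

Δσ_z ≈ 16.1 kPa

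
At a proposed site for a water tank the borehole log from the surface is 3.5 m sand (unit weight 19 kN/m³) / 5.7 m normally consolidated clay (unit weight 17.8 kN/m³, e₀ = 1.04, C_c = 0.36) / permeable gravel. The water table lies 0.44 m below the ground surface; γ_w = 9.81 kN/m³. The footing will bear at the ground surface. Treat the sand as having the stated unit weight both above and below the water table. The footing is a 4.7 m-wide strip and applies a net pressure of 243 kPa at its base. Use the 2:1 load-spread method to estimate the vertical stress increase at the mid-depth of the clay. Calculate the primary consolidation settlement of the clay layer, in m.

S_c ≈ 0.441 m

Mid-depth of clay below the ground surface: z = 3.5 + 5.7/2 = 6.35 m.
Total vertical stress at mid-clay: σ_v = 19×3.5 + 17.8×2.85 = 117.23 kPa.
Pore pressure: u = 9.81×(6.35 − 0.44) = 57.977 kPa.
Initial effective stress: σ'_0 = σ_v − u = 117.23 − 57.977 = 59.253 kPa.
Stress increase at mid-clay by the 2:1 spreading method:
Δσ = qB/(B+z) = 243×4.7/(4.7+6.35) = 103.36 kPa
Final effective stress: σ'_f = σ'_0 + Δσ = 59.253 + 103.36 = 162.61 kPa.
Normally consolidated clay, so the full stress increment lies on the virgin compression line:
S_c = C_c·H/(1+e₀)·log₁₀(σ'_f/σ'_0) = 0.36×5.7/(1+1.04)×log₁₀(162.61/59.253)
    = 1.0059 × 0.43844 = 0.441 m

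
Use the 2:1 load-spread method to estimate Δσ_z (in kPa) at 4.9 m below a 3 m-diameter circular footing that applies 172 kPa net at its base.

By the 2:1 method the load spreads at 1 horizontal : 2 vertical, so at depth z the loaded area has grown by z in each plan dimension:
Δσ ≈ qD²/(D+z)² = 172×3²/(3+4.9)² = 24.804 kPa

Δσ_z ≈ 24.8 kPa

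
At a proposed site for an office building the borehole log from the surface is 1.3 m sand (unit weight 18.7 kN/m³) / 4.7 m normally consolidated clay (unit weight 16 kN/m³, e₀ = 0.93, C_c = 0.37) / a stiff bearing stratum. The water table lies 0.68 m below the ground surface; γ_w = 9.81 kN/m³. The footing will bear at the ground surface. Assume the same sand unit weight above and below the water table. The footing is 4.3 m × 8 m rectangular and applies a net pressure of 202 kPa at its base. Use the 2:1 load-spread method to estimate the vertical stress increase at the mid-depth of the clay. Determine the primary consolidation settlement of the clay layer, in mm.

S_c ≈ 466 mm

Mid-depth of clay below the ground surface: z = 1.3 + 4.7/2 = 3.65 m.
Total vertical stress at mid-clay: σ_v = 18.7×1.3 + 16×2.35 = 61.91 kPa.
Pore pressure: u = 9.81×(3.65 − 0.68) = 29.136 kPa.
Initial effective stress: σ'_0 = σ_v − u = 61.91 − 29.136 = 32.774 kPa.
Stress increase at mid-clay by the 2:1 spreading method:
Δσ = qBL/((B+z)(L+z)) = 202×4.3×8/((4.3+3.65)(8+3.65)) = 75.027 kPa
Final effective stress: σ'_f = σ'_0 + Δσ = 32.774 + 75.027 = 107.8 kPa.
Normally consolidated clay, so the full stress increment lies on the virgin compression line:
S_c = C_c·H/(1+e₀)·log₁₀(σ'_f/σ'_0) = 0.37×4.7/(1+0.93)×log₁₀(107.8/32.774)
    = 0.90104 × 0.51709 = 0.4659 m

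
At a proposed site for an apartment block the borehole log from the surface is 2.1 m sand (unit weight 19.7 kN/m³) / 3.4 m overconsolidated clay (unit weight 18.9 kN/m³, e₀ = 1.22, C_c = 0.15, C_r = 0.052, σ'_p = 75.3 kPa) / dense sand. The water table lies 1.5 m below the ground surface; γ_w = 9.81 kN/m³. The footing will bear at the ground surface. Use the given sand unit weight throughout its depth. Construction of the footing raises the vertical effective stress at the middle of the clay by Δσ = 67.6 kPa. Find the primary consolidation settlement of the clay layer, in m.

Mid-depth of clay below the ground surface: z = 2.1 + 3.4/2 = 3.8 m.
Total vertical stress at mid-clay: σ_v = 19.7×2.1 + 18.9×1.7 = 73.5 kPa.
Pore pressure: u = 9.81×(3.8 − 1.5) = 22.563 kPa.
Initial effective stress: σ'_0 = σ_v − u = 73.5 − 22.563 = 50.937 kPa.
Final effective stress: σ'_f = 50.937 + 67.6 = 118.54 kPa.
σ'_f = 118.54 > σ'_p = 75.3 kPa, so the stress path crosses the preconsolidation pressure — recompression up to σ'_p, then virgin compression beyond:
S_c = H/(1+e₀)·[C_r·log₁₀(σ'_p/σ'_0) + C_c·log₁₀(σ'_f/σ'_p)]
    = 3.4/2.22 × [0.052×log₁₀(75.3/50.937) + 0.15×log₁₀(118.54/75.3)]
    = 1.5315 × [0.0088276 + 0.02956] = 0.05879 m

S_c ≈ 0.0588 m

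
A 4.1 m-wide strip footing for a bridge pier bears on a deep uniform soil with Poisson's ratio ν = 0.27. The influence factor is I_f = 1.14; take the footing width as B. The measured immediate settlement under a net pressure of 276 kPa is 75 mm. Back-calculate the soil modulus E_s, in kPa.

E_s ≈ 15900 kPa

S_e = q·B·(1−ν²)/E_s · I_f  ⇒  E_s = q·B·(1−ν²)·I_f / S_e.
E_s = 276 × 4.1 × 0.9271 × 1.14 / 0.075 = 15950 kPa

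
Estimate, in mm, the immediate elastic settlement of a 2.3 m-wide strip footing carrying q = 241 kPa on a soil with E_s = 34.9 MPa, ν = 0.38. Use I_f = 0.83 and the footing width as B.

Immediate (elastic) settlement: S_e = q·B·(1−ν²)/E_s · I_f.
E_s = 34.9 MPa = 34900 kPa.
S_e = 241 × 2.3 × (1 − 0.38²) / 34900 × 0.83
    = 241 × 2.3 × 0.8556 / 34900 × 0.83
    = 0.01128 m = 11.28 mm

S_e ≈ 11.3 mm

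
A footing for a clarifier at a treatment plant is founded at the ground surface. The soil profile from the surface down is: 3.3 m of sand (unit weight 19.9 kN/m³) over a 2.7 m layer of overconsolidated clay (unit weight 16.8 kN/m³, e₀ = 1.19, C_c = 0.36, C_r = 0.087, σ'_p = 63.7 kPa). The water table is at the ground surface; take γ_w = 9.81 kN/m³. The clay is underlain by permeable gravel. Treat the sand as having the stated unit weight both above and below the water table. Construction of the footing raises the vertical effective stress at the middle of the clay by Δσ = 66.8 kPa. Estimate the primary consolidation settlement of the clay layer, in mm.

S_c ≈ 123 mm

Mid-depth of clay below the ground surface: z = 3.3 + 2.7/2 = 4.65 m.
Total vertical stress at mid-clay: σ_v = 19.9×3.3 + 16.8×1.35 = 88.35 kPa.
Pore pressure: u = 9.81×(4.65 − 0) = 45.617 kPa.
Initial effective stress: σ'_0 = σ_v − u = 88.35 − 45.617 = 42.733 kPa.
Final effective stress: σ'_f = 42.733 + 66.8 = 109.53 kPa.
σ'_f = 109.53 > σ'_p = 63.7 kPa, so the stress path crosses the preconsolidation pressure — recompression up to σ'_p, then virgin compression beyond:
S_c = H/(1+e₀)·[C_r·log₁₀(σ'_p/σ'_0) + C_c·log₁₀(σ'_f/σ'_p)]
    = 2.7/2.19 × [0.087×log₁₀(63.7/42.733) + 0.36×log₁₀(109.53/63.7)]
    = 1.2329 × [0.015084 + 0.084742] = 0.1231 m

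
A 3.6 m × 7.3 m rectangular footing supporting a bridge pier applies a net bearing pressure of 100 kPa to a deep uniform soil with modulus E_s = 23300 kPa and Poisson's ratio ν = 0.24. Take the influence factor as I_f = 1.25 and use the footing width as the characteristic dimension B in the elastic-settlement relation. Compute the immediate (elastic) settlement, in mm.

Immediate (elastic) settlement: S_e = q·B·(1−ν²)/E_s · I_f.
S_e = 100 × 3.6 × (1 − 0.24²) / 23300 × 1.25
    = 100 × 3.6 × 0.9424 / 23300 × 1.25
    = 0.0182 m = 18.2 mm

S_e ≈ 18.2 mm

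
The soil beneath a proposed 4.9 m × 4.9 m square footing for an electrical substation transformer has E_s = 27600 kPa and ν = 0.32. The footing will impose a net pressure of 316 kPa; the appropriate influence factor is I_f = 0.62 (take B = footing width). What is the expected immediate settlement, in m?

Immediate (elastic) settlement: S_e = q·B·(1−ν²)/E_s · I_f.
S_e = 316 × 4.9 × (1 − 0.32²) / 27600 × 0.62
    = 316 × 4.9 × 0.8976 / 27600 × 0.62
    = 0.03122 m

S_e ≈ 0.0312 m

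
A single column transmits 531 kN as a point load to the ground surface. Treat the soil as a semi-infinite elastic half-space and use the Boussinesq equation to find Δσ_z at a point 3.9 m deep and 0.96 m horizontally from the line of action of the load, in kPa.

Δσ_z ≈ 14.4 kPa

Boussinesq vertical stress below a point load on an elastic half-space:
Δσ_z = 3P/(2πz²) · [1 + (r/z)²]^(−5/2)
r/z = 0.96/3.9 = 0.24615; [1+(r/z)²]^(−5/2) = 0.86324.
Δσ_z = 3×531/(2π×3.9²) × 0.86324 = 16.669 × 0.86324 = 14.39 kPa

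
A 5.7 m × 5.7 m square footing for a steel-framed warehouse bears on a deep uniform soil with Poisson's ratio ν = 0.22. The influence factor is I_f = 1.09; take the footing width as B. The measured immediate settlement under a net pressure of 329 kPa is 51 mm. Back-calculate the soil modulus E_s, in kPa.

E_s ≈ 38100 kPa

S_e = q·B·(1−ν²)/E_s · I_f  ⇒  E_s = q·B·(1−ν²)·I_f / S_e.
E_s = 329 × 5.7 × 0.9516 × 1.09 / 0.051 = 38140 kPa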